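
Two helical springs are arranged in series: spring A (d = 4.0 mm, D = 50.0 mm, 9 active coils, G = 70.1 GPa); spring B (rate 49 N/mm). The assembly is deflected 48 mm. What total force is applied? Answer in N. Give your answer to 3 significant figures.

k_A = Gd⁴/(8D³N_a) = (70.1×10³)(4.0⁴)/(8·50.0³·9) = 1.994 N/mm
Series: 1/k_eq = 1/1.994 + 1/49 = 0.52192; k_eq = 1.916 N/mm
F = k_eq·δ = 1.916·48 = 91.967 N

92.0 N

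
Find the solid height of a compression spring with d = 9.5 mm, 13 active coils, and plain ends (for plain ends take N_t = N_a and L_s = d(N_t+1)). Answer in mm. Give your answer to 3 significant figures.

133 mm

plain ends: N_t = N_a = 13
L_s = d·(N_t+1) = 9.5 × 14 = 133 mm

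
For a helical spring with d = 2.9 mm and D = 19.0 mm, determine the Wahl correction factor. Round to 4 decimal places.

1.2290

C = D/d = 19.0/2.9 = 6.5517
K_W = (4C−1)/(4C−4) + 0.615/C = 25.207/22.207 + 0.0939 = 1.2290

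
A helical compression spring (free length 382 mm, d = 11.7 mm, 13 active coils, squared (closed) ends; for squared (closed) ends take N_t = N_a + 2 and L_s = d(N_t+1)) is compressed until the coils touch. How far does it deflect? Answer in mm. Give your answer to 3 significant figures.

195 mm

N_t = 15; L_s = 11.7·16 = 187.2 mm
δ_solid = L₀ − L_s = 382 − 187.2 = 194.8 mm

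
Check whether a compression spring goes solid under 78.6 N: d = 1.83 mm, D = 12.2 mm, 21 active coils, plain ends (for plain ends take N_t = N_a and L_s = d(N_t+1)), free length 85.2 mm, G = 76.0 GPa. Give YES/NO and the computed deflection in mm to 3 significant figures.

k = Gd⁴/(8D³N_a) = (76.0×10³)(1.83⁴)/(8·12.2³·21) = 2.794 N/mm
N_t = 21; L_s = 1.83·22 = 40.26 mm; δ_solid = L₀ − L_s = 85.2 − 40.26 = 44.94 mm
δ = F/k = 78.6/2.794 = 28.132 mm
δ < δ_solid → spring does not go solid

NO, δ = 28.1 mm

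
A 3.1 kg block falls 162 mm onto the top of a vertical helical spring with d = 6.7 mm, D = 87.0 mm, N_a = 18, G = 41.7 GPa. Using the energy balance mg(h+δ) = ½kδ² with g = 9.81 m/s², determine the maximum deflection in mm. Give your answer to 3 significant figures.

145 mm

k = Gd⁴/(8D³N_a) = (41.7×10³)(6.7⁴)/(8·87.0³·18) = 0.88617 N/mm
W = mg = 3.1 × 9.81 = 30.411 N
½kδ² − Wδ − Wh = 0 → δ = (W + √(W² + 2kWh))/k
δ = (30.411 + √(924.83 + 8731.54))/0.88617 = (30.411 + 98.267)/0.88617 = 145.21 mm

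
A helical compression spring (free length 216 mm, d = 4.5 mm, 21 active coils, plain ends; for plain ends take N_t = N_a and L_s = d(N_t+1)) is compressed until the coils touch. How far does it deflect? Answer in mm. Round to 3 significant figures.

N_t = 21; L_s = 4.5·22 = 99 mm
δ_solid = L₀ − L_s = 216 − 99 = 117 mm

117 mm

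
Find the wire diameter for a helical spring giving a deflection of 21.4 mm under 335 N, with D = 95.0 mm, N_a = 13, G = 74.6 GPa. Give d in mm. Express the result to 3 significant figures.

Required rate k = F/δ = 335/21.4 = 15.654 N/mm
d = (8D³N_a·k / G)^(1/4) = (8·95.0³·13·15.654 / (74.6×10³))^0.25
  = (18711)^0.25 = 11.6956 mm

11.7 mm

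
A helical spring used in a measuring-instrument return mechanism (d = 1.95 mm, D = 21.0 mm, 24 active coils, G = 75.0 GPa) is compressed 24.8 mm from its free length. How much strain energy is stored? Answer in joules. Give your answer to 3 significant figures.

0.188 J

k = Gd⁴/(8D³N_a) = (75.0×10³)(1.95⁴)/(8·21.0³·24) = 0.60987 N/mm
U = ½kδ² = 0.5 × 0.60987 × 24.8² = 187.55 N·mm = 0.18755 J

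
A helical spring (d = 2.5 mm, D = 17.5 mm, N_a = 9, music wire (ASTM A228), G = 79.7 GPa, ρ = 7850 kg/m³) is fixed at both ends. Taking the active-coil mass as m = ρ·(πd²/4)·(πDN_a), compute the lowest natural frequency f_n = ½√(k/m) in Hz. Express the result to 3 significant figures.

325 Hz

k = Gd⁴/(8D³N_a) = (79.7×10³)(2.5⁴)/(8·17.5³·9) = 8.0681 N/mm = 8068.1 N/m
Wire length L = πDN_a = π·17.5·9 = 494.8 mm
m = ρ·(πd²/4)·L = 7850 × 4.9087×10⁻⁶ m² × 0.4948 m = 0.019066 kg
f_n = ½√(k/m) = 0.5·√(8068.1/0.019066) = 0.5·√(4.2316e+05) = 325.25 Hz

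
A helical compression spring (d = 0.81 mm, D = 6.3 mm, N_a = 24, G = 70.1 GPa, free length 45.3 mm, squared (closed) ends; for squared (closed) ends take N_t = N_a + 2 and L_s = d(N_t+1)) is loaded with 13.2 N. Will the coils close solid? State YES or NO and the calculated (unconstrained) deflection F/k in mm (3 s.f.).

k = Gd⁴/(8D³N_a) = (70.1×10³)(0.81⁴)/(8·6.3³·24) = 0.62854 N/mm
N_t = 26; L_s = 0.81·27 = 21.87 mm; δ_solid = L₀ − L_s = 45.3 − 21.87 = 23.43 mm
δ = F/k = 13.2/0.62854 = 21.001 mm
δ < δ_solid → spring does not go solid

NO, δ = 21.0 mm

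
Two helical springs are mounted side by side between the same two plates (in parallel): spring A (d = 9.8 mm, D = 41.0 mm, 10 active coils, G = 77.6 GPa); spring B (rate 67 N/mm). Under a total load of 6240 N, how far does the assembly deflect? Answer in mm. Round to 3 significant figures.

31.7 mm

k_A = Gd⁴/(8D³N_a) = (77.6×10³)(9.8⁴)/(8·41.0³·10) = 129.81 N/mm
Parallel: k_eq = 129.81 + 67 = 196.81 N/mm
δ = F/k_eq = 6240/196.81 = 31.705 mm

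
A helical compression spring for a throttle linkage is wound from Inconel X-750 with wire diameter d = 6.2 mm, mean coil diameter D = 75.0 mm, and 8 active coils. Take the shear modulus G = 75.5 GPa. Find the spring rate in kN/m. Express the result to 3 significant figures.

k = Gd⁴/(8D³N_a) = (75.5×10³ × 6.2⁴) / (8 × 75.0³ × 8)
  = 1.11561e+08 / 2.7e+07 = 4.1319 N/mm

4.13 kN/m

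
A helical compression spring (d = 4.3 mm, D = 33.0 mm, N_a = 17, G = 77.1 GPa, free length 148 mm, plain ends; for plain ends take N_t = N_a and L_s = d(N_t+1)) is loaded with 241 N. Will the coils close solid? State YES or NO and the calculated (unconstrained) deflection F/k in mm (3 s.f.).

NO, δ = 44.7 mm

k = Gd⁴/(8D³N_a) = (77.1×10³)(4.3⁴)/(8·33.0³·17) = 5.3932 N/mm
N_t = 17; L_s = 4.3·18 = 77.4 mm; δ_solid = L₀ − L_s = 148 − 77.4 = 70.6 mm
δ = F/k = 241/5.3932 = 44.686 mm
δ < δ_solid → spring does not go solid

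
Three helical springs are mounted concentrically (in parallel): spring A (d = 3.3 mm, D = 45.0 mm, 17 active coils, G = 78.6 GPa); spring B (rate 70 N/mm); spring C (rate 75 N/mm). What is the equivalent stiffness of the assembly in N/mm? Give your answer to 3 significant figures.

k_A = Gd⁴/(8D³N_a) = (78.6×10³)(3.3⁴)/(8·45.0³·17) = 0.75215 N/mm
Parallel: k_eq = 0.75215 + 70 + 75 = 145.75 N/mm

146 N/mm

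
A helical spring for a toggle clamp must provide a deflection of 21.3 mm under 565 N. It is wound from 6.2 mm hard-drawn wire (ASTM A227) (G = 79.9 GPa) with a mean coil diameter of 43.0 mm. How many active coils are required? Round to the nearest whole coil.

Required rate k = F/δ = 565/21.3 = 26.526 N/mm
N_a = Gd⁴/(8D³k) = (79.9×10³ × 6.2⁴)/(8 × 43.0³ × 26.526)
    = 1.18063e+08 / 1.68719e+07 = 6.998 → 7 coils

7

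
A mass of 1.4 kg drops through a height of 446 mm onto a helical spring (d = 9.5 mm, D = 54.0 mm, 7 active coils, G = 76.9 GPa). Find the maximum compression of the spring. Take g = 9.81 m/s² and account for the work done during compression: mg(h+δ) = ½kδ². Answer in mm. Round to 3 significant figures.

k = Gd⁴/(8D³N_a) = (76.9×10³)(9.5⁴)/(8·54.0³·7) = 71.032 N/mm
W = mg = 1.4 × 9.81 = 13.734 N
½kδ² − Wδ − Wh = 0 → δ = (W + √(W² + 2kWh))/k
δ = (13.734 + √(188.62 + 870189))/71.032 = (13.734 + 932.94)/71.032 = 13.328 mm

13.3 mm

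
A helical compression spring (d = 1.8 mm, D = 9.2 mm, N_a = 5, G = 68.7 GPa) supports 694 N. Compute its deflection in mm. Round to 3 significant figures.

30.0 mm

k = Gd⁴/(8D³N_a) = (68.7×10³)(1.8⁴)/(8·9.2³·5) = 23.154 N/mm
δ = F/k = 694 / 23.154 = 29.973 mm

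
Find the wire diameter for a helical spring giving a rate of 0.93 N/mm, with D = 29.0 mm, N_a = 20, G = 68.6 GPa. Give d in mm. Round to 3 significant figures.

d = (8D³N_a·k / G)^(1/4) = (8·29.0³·20·0.93 / (68.6×10³))^0.25
  = (52.902)^0.25 = 2.6969 mm

2.70 mm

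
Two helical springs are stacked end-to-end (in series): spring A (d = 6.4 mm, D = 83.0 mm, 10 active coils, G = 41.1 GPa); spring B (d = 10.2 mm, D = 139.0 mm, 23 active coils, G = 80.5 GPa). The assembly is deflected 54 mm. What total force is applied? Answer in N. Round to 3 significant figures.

43.9 N

k_A = Gd⁴/(8D³N_a) = (41.1×10³)(6.4⁴)/(8·83.0³·10) = 1.5074 N/mm
k_B = Gd⁴/(8D³N_a) = (80.5×10³)(10.2⁴)/(8·139.0³·23) = 1.7633 N/mm
Series: 1/k_eq = 1/1.5074 + 1/1.7633 = 1.2305; k_eq = 0.81269 N/mm
F = k_eq·δ = 0.81269·54 = 43.885 N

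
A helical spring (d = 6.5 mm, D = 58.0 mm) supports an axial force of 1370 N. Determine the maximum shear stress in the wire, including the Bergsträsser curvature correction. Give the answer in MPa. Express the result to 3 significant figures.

849 MPa

Spring index C = D/d = 58.0/6.5 = 8.9231
K_B = (4C+2)/(4C−3) = 37.692/32.692 = 1.1529
τ₀ = 8FD/(πd³) = 8·1370·58.0/(π·6.5³) = 635680/862.76 = 736.8 MPa
τ_max = K·τ₀ = 1.1529 × 736.8 = 849.49 MPa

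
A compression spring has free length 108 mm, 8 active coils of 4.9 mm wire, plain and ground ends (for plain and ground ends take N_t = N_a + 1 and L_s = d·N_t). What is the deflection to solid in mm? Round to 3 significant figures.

N_t = 9; L_s = 4.9·9 = 44.1 mm
δ_solid = L₀ − L_s = 108 − 44.1 = 63.9 mm

63.9 mm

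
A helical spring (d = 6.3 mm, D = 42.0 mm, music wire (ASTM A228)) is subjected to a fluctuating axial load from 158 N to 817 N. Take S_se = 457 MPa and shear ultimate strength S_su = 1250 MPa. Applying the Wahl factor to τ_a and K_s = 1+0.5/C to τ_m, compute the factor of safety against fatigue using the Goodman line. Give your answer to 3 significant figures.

C = D/d = 42.0/6.3 = 6.6667; K_W = (4C−1)/(4C−4)+0.615/C = 1.2246; K_s = 1+0.5/C = 1.0750
F_a = (F_max−F_min)/2 = 329.5 N; F_m = (F_max+F_min)/2 = 487.5 N
τ_a = K_W·8F_aD/(πd³) = 1.2246 × 140.94 = 172.59 MPa
τ_m = K_s·8F_mD/(πd³) = 1.0750 × 208.52 = 224.16 MPa
Goodman: 1/n_f = τ_a/S_se + τ_m/S_su = 172.59/457 + 224.16/1250 = 0.37766 + 0.17932 = 0.55699
n_f = 1/0.55699 = 1.795

1.80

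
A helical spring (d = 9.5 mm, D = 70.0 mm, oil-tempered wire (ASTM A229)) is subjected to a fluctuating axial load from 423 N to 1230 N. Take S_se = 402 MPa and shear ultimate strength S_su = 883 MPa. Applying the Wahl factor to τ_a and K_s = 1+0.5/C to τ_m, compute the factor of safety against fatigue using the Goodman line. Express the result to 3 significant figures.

C = D/d = 70.0/9.5 = 7.3684; K_W = (4C−1)/(4C−4)+0.615/C = 1.2012; K_s = 1+0.5/C = 1.0679
F_a = (F_max−F_min)/2 = 403.5 N; F_m = (F_max+F_min)/2 = 826.5 N
τ_a = K_W·8F_aD/(πd³) = 1.2012 × 83.89 = 100.77 MPa
τ_m = K_s·8F_mD/(πd³) = 1.0679 × 171.83 = 183.49 MPa
Goodman: 1/n_f = τ_a/S_se + τ_m/S_su = 100.77/402 + 183.49/883 = 0.25068 + 0.20781 = 0.45848
n_f = 1/0.45848 = 2.181

2.18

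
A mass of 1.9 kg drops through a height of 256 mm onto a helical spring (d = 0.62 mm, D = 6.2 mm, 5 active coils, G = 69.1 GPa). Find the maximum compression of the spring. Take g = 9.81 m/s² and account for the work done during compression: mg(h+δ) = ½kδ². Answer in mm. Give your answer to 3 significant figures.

k = Gd⁴/(8D³N_a) = (69.1×10³)(0.62⁴)/(8·6.2³·5) = 1.071 N/mm
W = mg = 1.9 × 9.81 = 18.639 N
½kδ² − Wδ − Wh = 0 → δ = (W + √(W² + 2kWh))/k
δ = (18.639 + √(347.41 + 10221.2))/1.071 = (18.639 + 102.8)/1.071 = 113.39 mm

113 mm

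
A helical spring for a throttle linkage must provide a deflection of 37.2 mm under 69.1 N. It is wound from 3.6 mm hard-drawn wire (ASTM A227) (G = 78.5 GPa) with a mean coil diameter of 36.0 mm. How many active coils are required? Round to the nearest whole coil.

Required rate k = F/δ = 69.1/37.2 = 1.8575 N/mm
N_a = Gd⁴/(8D³k) = (78.5×10³ × 3.6⁴)/(8 × 36.0³ × 1.8575)
    = 1.3185e+07 / 693318 = 19.02 → 19 coils

19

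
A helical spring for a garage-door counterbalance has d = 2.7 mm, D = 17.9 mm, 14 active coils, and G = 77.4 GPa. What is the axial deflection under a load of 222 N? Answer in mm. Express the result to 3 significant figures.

34.7 mm

k = Gd⁴/(8D³N_a) = (77.4×10³)(2.7⁴)/(8·17.9³·14) = 6.4035 N/mm
δ = F/k = 222 / 6.4035 = 34.668 mm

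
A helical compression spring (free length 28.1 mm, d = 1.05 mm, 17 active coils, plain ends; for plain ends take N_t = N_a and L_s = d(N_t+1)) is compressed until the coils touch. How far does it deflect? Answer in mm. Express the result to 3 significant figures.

9.20 mm

N_t = 17; L_s = 1.05·18 = 18.9 mm
δ_solid = L₀ − L_s = 28.1 − 18.9 = 9.2 mm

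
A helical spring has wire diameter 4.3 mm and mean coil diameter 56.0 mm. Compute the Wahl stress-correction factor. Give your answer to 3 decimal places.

1.110

C = D/d = 56.0/4.3 = 13.0233
K_W = (4C−1)/(4C−4) + 0.615/C = 51.093/48.093 + 0.0472 = 1.1096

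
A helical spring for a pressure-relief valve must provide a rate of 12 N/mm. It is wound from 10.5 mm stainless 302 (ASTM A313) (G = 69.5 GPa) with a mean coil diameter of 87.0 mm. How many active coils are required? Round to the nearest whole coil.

N_a = Gd⁴/(8D³k) = (69.5×10³ × 10.5⁴)/(8 × 87.0³ × 12)
    = 8.44777e+08 / 6.32163e+07 = 13.36 → 13 coils

13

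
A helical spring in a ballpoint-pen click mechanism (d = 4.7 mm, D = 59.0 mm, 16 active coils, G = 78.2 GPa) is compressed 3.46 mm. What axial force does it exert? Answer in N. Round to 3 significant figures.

5.02 N

k = Gd⁴/(8D³N_a) = (78.2×10³)(4.7⁴)/(8·59.0³·16) = 1.4516 N/mm
F = k·δ = 1.4516 × 3.46 = 5.0224 N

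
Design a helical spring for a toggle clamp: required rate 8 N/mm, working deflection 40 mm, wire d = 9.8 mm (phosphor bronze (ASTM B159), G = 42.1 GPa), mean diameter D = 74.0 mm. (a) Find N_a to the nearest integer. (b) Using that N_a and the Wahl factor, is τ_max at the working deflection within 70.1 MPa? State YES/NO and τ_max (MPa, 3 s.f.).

N_a = Gd⁴/(8D³k) = (42.1×10³)(9.8⁴)/(8·74.0³·8) = 14.97 → N_a = 15
Actual rate k = Gd⁴/(8D³·15) = 7.9856 N/mm
Working load F = kδ = 7.9856·40 = 319.43 N
C = 74.0/9.8 = 7.5510; K_W = (4C−1)/(4C−4)+0.615/C = 1.1959
τ_max = K_W·8FD/(πd³) = 1.1959·63.953 = 76.484 MPa
τ_max > 70.1 MPa → exceeds allowable

(a) 15 coils; (b) NO, τ_max = 76.5 MPa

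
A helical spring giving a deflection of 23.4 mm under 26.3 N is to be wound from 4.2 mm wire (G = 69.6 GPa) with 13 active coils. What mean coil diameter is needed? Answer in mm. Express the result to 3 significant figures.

Required rate k = F/δ = 26.3/23.4 = 1.1239 N/mm
D = (Gd⁴/(8N_a·k))^(1/3) = (69.6×10³·4.2⁴/(8·13·1.1239))^(1/3)
  = (185282)^(1/3) = 57.0091 mm

57.0 mm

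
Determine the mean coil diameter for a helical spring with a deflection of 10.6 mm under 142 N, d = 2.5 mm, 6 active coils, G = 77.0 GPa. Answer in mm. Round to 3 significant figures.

Required rate k = F/δ = 142/10.6 = 13.396 N/mm
D = (Gd⁴/(8N_a·k))^(1/3) = (77.0×10³·2.5⁴/(8·6·13.396))^(1/3)
  = (4677.64)^(1/3) = 16.7241 mm

16.7 mm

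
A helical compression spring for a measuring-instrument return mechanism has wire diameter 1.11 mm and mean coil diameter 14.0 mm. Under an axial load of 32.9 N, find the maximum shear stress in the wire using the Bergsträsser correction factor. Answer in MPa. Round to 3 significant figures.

Spring index C = D/d = 14.0/1.11 = 12.6126
K_B = (4C+2)/(4C−3) = 52.450/47.450 = 1.1054
τ₀ = 8FD/(πd³) = 8·32.9·14.0/(π·1.11³) = 3684.8/4.2965 = 857.62 MPa
τ_max = K·τ₀ = 1.1054 × 857.62 = 947.99 MPa

948 MPa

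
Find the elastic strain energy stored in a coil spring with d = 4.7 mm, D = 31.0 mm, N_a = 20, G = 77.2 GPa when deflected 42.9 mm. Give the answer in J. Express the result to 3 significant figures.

7.27 J

k = Gd⁴/(8D³N_a) = (77.2×10³)(4.7⁴)/(8·31.0³·20) = 7.9032 N/mm
U = ½kδ² = 0.5 × 7.9032 × 42.9² = 7272.6 N·mm = 7.2726 J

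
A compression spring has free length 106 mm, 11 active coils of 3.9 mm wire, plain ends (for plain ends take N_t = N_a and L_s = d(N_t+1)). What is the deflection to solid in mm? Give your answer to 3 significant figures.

59.2 mm

N_t = 11; L_s = 3.9·12 = 46.8 mm
δ_solid = L₀ − L_s = 106 − 46.8 = 59.2 mm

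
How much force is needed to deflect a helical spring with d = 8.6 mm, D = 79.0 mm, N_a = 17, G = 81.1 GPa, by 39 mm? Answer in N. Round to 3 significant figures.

k = Gd⁴/(8D³N_a) = (81.1×10³)(8.6⁴)/(8·79.0³·17) = 6.616 N/mm
F = k·δ = 6.616 × 39 = 258.02 N

258 N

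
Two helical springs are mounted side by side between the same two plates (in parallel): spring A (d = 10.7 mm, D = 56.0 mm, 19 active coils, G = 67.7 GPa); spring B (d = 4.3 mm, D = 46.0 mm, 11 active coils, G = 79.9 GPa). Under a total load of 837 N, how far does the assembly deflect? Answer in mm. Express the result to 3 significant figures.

23.0 mm

k_A = Gd⁴/(8D³N_a) = (67.7×10³)(10.7⁴)/(8·56.0³·19) = 33.244 N/mm
k_B = Gd⁴/(8D³N_a) = (79.9×10³)(4.3⁴)/(8·46.0³·11) = 3.1891 N/mm
Parallel: k_eq = 33.244 + 3.1891 = 36.433 N/mm
δ = F/k_eq = 837/36.433 = 22.973 mm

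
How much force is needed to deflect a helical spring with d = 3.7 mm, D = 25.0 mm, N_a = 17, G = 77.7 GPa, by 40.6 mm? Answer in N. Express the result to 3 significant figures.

278 N

k = Gd⁴/(8D³N_a) = (77.7×10³)(3.7⁴)/(8·25.0³·17) = 6.8528 N/mm
F = k·δ = 6.8528 × 40.6 = 278.22 N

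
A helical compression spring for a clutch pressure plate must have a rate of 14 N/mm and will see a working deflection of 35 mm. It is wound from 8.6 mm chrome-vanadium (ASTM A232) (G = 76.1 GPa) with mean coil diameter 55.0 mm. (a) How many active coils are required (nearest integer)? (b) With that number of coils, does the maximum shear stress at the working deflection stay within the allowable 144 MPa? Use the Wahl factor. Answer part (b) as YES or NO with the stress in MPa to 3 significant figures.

N_a = Gd⁴/(8D³k) = (76.1×10³)(8.6⁴)/(8·55.0³·14) = 22.34 → N_a = 22
Actual rate k = Gd⁴/(8D³·22) = 14.216 N/mm
Working load F = kδ = 14.216·35 = 497.56 N
C = 55.0/8.6 = 6.3953; K_W = (4C−1)/(4C−4)+0.615/C = 1.2352
τ_max = K_W·8FD/(πd³) = 1.2352·109.56 = 135.33 MPa
τ_max ≤ 144 MPa → acceptable

(a) 22 coils; (b) YES, τ_max = 135 MPa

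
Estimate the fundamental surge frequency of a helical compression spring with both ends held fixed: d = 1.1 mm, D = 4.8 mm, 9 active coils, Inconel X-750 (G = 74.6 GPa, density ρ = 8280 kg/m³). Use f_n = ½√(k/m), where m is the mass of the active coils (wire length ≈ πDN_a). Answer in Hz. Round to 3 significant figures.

k = Gd⁴/(8D³N_a) = (74.6×10³)(1.1⁴)/(8·4.8³·9) = 13.717 N/mm = 13717 N/m
Wire length L = πDN_a = π·4.8·9 = 135.72 mm
m = ρ·(πd²/4)·L = 8280 × 0.95033×10⁻⁶ m² × 0.13572 m = 0.0010679 kg
f_n = ½√(k/m) = 0.5·√(13717/0.0010679) = 0.5·√(1.2844e+07) = 1792 Hz

1790 Hz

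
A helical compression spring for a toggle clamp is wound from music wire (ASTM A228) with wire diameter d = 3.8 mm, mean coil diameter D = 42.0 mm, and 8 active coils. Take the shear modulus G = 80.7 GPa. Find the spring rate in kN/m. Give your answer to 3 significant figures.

k = Gd⁴/(8D³N_a) = (80.7×10³ × 3.8⁴) / (8 × 42.0³ × 8)
  = 1.6827e+07 / 4.74163e+06 = 3.5488 N/mm

3.55 kN/m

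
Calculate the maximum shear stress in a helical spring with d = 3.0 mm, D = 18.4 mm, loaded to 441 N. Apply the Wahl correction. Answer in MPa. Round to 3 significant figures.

954 MPa

Spring index C = D/d = 18.4/3.0 = 6.1333
K_W = (4C−1)/(4C−4) + 0.615/C = 23.533/20.533 + 0.1003 = 1.2464
τ₀ = 8FD/(πd³) = 8·441·18.4/(π·3.0³) = 64915.2/84.823 = 765.3 MPa
τ_max = K·τ₀ = 1.2464 × 765.3 = 953.85 MPa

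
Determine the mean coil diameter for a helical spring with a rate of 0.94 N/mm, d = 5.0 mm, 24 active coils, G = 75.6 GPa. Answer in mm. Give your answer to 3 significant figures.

D = (Gd⁴/(8N_a·k))^(1/3) = (75.6×10³·5.0⁴/(8·24·0.94))^(1/3)
  = (261802)^(1/3) = 63.9721 mm

64.0 mm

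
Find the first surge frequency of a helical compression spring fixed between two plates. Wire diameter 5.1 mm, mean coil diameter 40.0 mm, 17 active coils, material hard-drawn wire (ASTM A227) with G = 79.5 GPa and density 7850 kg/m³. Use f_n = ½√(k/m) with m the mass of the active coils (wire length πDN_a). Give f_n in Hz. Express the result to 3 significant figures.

k = Gd⁴/(8D³N_a) = (79.5×10³)(5.1⁴)/(8·40.0³·17) = 6.1792 N/mm = 6179.2 N/m
Wire length L = πDN_a = π·40.0·17 = 2136.3 mm
m = ρ·(πd²/4)·L = 7850 × 20.428×10⁻⁶ m² × 2.1363 m = 0.34258 kg
f_n = ½√(k/m) = 0.5·√(6179.2/0.34258) = 0.5·√(18037) = 67.151 Hz

67.2 Hz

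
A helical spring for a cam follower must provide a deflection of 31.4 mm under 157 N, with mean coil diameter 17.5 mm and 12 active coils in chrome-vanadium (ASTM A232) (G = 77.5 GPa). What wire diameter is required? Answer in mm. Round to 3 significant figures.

Required rate k = F/δ = 157/31.4 = 5 N/mm
d = (8D³N_a·k / G)^(1/4) = (8·17.5³·12·5 / (77.5×10³))^0.25
  = (33.194)^0.25 = 2.4003 mm

2.40 mm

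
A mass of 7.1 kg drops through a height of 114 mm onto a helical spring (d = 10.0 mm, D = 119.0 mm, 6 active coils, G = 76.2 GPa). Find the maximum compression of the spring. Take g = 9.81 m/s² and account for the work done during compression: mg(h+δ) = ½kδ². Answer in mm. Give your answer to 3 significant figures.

49.1 mm

k = Gd⁴/(8D³N_a) = (76.2×10³)(10.0⁴)/(8·119.0³·6) = 9.4205 N/mm
W = mg = 7.1 × 9.81 = 69.651 N
½kδ² − Wδ − Wh = 0 → δ = (W + √(W² + 2kWh))/k
δ = (69.651 + √(4851.3 + 149601))/9.4205 = (69.651 + 393)/9.4205 = 49.112 mm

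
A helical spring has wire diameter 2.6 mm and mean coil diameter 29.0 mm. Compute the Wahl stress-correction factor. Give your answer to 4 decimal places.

C = D/d = 29.0/2.6 = 11.1538
K_W = (4C−1)/(4C−4) + 0.615/C = 43.615/40.615 + 0.0551 = 1.1290

1.1290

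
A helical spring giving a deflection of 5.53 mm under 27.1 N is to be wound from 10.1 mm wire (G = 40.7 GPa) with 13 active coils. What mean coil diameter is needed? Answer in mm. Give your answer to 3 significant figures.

94.0 mm

Required rate k = F/δ = 27.1/5.53 = 4.9005 N/mm
D = (Gd⁴/(8N_a·k))^(1/3) = (40.7×10³·10.1⁴/(8·13·4.9005))^(1/3)
  = (831003)^(1/3) = 94.0158 mm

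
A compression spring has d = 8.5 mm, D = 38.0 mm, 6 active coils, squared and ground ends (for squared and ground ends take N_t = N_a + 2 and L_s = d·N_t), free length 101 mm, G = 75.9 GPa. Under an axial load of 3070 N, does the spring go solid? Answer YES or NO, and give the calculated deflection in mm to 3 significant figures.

k = Gd⁴/(8D³N_a) = (75.9×10³)(8.5⁴)/(8·38.0³·6) = 150.43 N/mm
N_t = 8; L_s = 8.5·8 = 68 mm; δ_solid = L₀ − L_s = 101 − 68 = 33 mm
δ = F/k = 3070/150.43 = 20.409 mm
δ < δ_solid → spring does not go solid

NO, δ = 20.4 mm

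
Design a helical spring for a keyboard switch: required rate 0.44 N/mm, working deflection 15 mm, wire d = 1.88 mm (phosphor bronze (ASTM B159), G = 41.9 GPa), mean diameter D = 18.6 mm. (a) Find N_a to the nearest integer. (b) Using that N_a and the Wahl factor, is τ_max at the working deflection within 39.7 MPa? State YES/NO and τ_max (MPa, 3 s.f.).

N_a = Gd⁴/(8D³k) = (41.9×10³)(1.88⁴)/(8·18.6³·0.44) = 23.11 → N_a = 23
Actual rate k = Gd⁴/(8D³·23) = 0.44207 N/mm
Working load F = kδ = 0.44207·15 = 6.631 N
C = 18.6/1.88 = 9.8936; K_W = (4C−1)/(4C−4)+0.615/C = 1.1465
τ_max = K_W·8FD/(πd³) = 1.1465·47.267 = 54.191 MPa
τ_max > 39.7 MPa → exceeds allowable

(a) 23 coils; (b) NO, τ_max = 54.2 MPa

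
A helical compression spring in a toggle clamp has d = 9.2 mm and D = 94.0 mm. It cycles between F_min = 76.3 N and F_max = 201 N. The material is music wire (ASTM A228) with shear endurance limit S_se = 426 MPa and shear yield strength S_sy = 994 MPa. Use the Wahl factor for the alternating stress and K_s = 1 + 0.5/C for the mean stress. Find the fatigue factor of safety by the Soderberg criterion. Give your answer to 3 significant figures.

C = D/d = 94.0/9.2 = 10.2174; K_W = (4C−1)/(4C−4)+0.615/C = 1.1416; K_s = 1+0.5/C = 1.0489
F_a = (F_max−F_min)/2 = 62.35 N; F_m = (F_max+F_min)/2 = 138.65 N
τ_a = K_W·8F_aD/(πd³) = 1.1416 × 19.166 = 21.88 MPa
τ_m = K_s·8F_mD/(πd³) = 1.0489 × 42.621 = 44.707 MPa
Soderberg: 1/n_f = τ_a/S_se + τ_m/S_sy = 21.88/426 + 44.707/994 = 0.05136 + 0.04498 = 0.096337
n_f = 1/0.096337 = 10.38

10.4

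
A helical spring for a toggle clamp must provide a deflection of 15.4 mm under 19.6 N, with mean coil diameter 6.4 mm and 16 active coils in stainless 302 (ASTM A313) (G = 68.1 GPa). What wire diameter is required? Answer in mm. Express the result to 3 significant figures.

Required rate k = F/δ = 19.6/15.4 = 1.2727 N/mm
d = (8D³N_a·k / G)^(1/4) = (8·6.4³·16·1.2727 / (68.1×10³))^0.25
  = (0.6271)^0.25 = 0.8899 mm

0.890 mm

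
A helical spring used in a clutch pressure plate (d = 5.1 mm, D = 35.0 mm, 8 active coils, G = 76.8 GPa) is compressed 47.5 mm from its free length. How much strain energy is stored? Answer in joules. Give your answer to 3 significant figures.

k = Gd⁴/(8D³N_a) = (76.8×10³)(5.1⁴)/(8·35.0³·8) = 18.935 N/mm
U = ½kδ² = 0.5 × 18.935 × 47.5² = 21361 N·mm = 21.361 J

21.4 J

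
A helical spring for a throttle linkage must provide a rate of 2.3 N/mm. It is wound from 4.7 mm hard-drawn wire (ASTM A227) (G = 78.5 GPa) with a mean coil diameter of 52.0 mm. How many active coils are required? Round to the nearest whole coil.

N_a = Gd⁴/(8D³k) = (78.5×10³ × 4.7⁴)/(8 × 52.0³ × 2.3)
    = 3.83055e+07 / 2.58719e+06 = 14.81 → 15 coils

15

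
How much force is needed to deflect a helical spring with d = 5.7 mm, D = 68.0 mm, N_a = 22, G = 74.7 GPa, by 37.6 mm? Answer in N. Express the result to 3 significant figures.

k = Gd⁴/(8D³N_a) = (74.7×10³)(5.7⁴)/(8·68.0³·22) = 1.4249 N/mm
F = k·δ = 1.4249 × 37.6 = 53.576 N

53.6 N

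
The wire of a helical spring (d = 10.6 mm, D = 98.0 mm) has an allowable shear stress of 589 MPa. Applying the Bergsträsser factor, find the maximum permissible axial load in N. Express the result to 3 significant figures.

2450 N

C = D/d = 98.0/10.6 = 9.2453
K_B = (4C+2)/(4C−3) = 38.981/33.981 = 1.1471
τ_max = K·8FD/(πd³) → F_max = τ_allow·πd³/(8DK)
F_max = 589·π·10.6³/(8·98.0·1.1471) = 2.2039e+06/899.36 = 2450.5 N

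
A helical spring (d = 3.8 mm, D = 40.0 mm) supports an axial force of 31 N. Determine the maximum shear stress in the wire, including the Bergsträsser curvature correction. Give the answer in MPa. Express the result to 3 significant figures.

Spring index C = D/d = 40.0/3.8 = 10.5263
K_B = (4C+2)/(4C−3) = 44.105/39.105 = 1.1279
τ₀ = 8FD/(πd³) = 8·31·40.0/(π·3.8³) = 9920/172.39 = 57.545 MPa
τ_max = K·τ₀ = 1.1279 × 57.545 = 64.903 MPa

64.9 MPa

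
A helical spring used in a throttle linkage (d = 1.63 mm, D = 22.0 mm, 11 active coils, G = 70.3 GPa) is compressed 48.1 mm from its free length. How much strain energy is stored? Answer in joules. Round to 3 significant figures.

k = Gd⁴/(8D³N_a) = (70.3×10³)(1.63⁴)/(8·22.0³·11) = 0.52961 N/mm
U = ½kδ² = 0.5 × 0.52961 × 48.1² = 612.65 N·mm = 0.61265 J

0.613 J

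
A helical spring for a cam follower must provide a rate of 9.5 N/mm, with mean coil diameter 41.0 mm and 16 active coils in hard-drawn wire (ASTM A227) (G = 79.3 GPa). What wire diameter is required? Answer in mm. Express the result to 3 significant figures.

5.70 mm

d = (8D³N_a·k / G)^(1/4) = (8·41.0³·16·9.5 / (79.3×10³))^0.25
  = (1056.8)^0.25 = 5.7017 mm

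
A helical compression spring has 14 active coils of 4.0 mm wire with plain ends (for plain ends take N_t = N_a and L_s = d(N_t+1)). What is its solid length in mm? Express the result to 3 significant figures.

60.0 mm

plain ends: N_t = N_a = 14
L_s = d·(N_t+1) = 4.0 × 15 = 60 mm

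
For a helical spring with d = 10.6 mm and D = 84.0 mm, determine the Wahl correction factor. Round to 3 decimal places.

C = D/d = 84.0/10.6 = 7.9245
K_W = (4C−1)/(4C−4) + 0.615/C = 30.698/27.698 + 0.0776 = 1.1859

1.186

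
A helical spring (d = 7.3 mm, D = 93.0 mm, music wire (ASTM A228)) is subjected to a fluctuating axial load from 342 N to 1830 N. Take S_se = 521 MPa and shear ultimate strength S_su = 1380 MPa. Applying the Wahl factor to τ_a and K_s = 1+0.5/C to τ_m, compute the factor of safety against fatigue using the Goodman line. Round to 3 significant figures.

C = D/d = 93.0/7.3 = 12.7397; K_W = (4C−1)/(4C−4)+0.615/C = 1.1122; K_s = 1+0.5/C = 1.0392
F_a = (F_max−F_min)/2 = 744 N; F_m = (F_max+F_min)/2 = 1086 N
τ_a = K_W·8F_aD/(πd³) = 1.1122 × 452.93 = 503.73 MPa
τ_m = K_s·8F_mD/(πd³) = 1.0392 × 661.13 = 687.07 MPa
Goodman: 1/n_f = τ_a/S_se + τ_m/S_su = 503.73/521 + 687.07/1380 = 0.96685 + 0.49788 = 1.4647
n_f = 1/1.4647 = 0.6827

0.683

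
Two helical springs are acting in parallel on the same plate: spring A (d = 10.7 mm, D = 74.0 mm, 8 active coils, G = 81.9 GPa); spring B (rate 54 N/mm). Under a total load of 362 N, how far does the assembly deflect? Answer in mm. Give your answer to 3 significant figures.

3.79 mm

k_A = Gd⁴/(8D³N_a) = (81.9×10³)(10.7⁴)/(8·74.0³·8) = 41.395 N/mm
Parallel: k_eq = 41.395 + 54 = 95.395 N/mm
δ = F/k_eq = 362/95.395 = 3.7948 mm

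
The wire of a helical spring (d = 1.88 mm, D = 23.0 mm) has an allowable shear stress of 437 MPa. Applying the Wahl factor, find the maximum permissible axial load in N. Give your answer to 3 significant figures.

44.4 N

C = D/d = 23.0/1.88 = 12.2340
K_W = (4C−1)/(4C−4) + 0.615/C = 47.936/44.936 + 0.0503 = 1.1170
τ_max = K·8FD/(πd³) → F_max = τ_allow·πd³/(8DK)
F_max = 437·π·1.88³/(8·23.0·1.1170) = 9122.3/205.53 = 44.384 N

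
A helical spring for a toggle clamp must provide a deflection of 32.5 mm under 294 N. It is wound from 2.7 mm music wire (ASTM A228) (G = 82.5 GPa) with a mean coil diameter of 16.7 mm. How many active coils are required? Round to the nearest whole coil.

Required rate k = F/δ = 294/32.5 = 9.0462 N/mm
N_a = Gd⁴/(8D³k) = (82.5×10³ × 2.7⁴)/(8 × 16.7³ × 9.0462)
    = 4.38439e+06 / 337057 = 13.01 → 13 coils

13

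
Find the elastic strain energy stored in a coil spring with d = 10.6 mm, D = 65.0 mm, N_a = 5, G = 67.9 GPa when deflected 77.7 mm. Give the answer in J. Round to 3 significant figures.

236 J

k = Gd⁴/(8D³N_a) = (67.9×10³)(10.6⁴)/(8·65.0³·5) = 78.036 N/mm
U = ½kδ² = 0.5 × 78.036 × 77.7² = 2.3556e+05 N·mm = 235.56 J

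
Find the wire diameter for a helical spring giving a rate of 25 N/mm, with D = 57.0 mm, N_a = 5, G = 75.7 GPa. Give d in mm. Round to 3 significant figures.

7.03 mm

d = (8D³N_a·k / G)^(1/4) = (8·57.0³·5·25 / (75.7×10³))^0.25
  = (2446.4)^0.25 = 7.0329 mm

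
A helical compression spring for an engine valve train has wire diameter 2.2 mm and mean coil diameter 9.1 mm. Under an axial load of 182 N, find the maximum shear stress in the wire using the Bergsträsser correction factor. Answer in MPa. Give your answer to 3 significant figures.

Spring index C = D/d = 9.1/2.2 = 4.1364
K_B = (4C+2)/(4C−3) = 18.545/13.545 = 1.3691
τ₀ = 8FD/(πd³) = 8·182·9.1/(π·2.2³) = 13249.6/33.452 = 396.08 MPa
τ_max = K·τ₀ = 1.3691 × 396.08 = 542.29 MPa

542 MPa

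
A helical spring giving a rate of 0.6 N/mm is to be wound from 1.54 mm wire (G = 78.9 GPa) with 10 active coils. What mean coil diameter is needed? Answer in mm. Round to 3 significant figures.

21.0 mm

D = (Gd⁴/(8N_a·k))^(1/3) = (78.9×10³·1.54⁴/(8·10·0.6))^(1/3)
  = (9245.25)^(1/3) = 20.9881 mm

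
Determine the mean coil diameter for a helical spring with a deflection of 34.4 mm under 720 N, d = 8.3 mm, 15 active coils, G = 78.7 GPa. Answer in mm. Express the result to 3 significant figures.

Required rate k = F/δ = 720/34.4 = 20.93 N/mm
D = (Gd⁴/(8N_a·k))^(1/3) = (78.7×10³·8.3⁴/(8·15·20.93))^(1/3)
  = (148707)^(1/3) = 52.9798 mm

53.0 mm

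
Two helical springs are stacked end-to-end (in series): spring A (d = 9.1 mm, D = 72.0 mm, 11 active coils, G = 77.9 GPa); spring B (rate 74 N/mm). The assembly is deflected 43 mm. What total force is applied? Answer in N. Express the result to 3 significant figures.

k_A = Gd⁴/(8D³N_a) = (77.9×10³)(9.1⁴)/(8·72.0³·11) = 16.264 N/mm
Series: 1/k_eq = 1/16.264 + 1/74 = 0.075; k_eq = 13.333 N/mm
F = k_eq·δ = 13.333·43 = 573.34 N

573 N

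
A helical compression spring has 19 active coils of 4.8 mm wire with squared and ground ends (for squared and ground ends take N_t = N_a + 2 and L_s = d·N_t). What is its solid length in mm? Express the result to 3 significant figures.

101 mm

squared and ground ends: N_t = N_a + 2 = 19 + 2 = 21
L_s = d·N_t = 4.8 × 21 = 100.8 mm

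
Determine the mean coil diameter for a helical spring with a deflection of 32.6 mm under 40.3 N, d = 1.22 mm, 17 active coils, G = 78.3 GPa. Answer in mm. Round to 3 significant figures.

Required rate k = F/δ = 40.3/32.6 = 1.2362 N/mm
D = (Gd⁴/(8N_a·k))^(1/3) = (78.3×10³·1.22⁴/(8·17·1.2362))^(1/3)
  = (1031.75)^(1/3) = 10.1047 mm

10.1 mm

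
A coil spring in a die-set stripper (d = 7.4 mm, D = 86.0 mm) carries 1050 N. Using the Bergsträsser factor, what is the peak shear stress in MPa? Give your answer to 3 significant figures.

Spring index C = D/d = 86.0/7.4 = 11.6216
K_B = (4C+2)/(4C−3) = 48.486/43.486 = 1.1150
τ₀ = 8FD/(πd³) = 8·1050·86.0/(π·7.4³) = 722400/1273 = 567.46 MPa
τ_max = K·τ₀ = 1.1150 × 567.46 = 632.7 MPa

633 MPa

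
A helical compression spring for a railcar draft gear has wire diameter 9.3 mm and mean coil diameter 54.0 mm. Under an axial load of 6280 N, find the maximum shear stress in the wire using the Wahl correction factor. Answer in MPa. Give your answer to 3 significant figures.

1350 MPa

Spring index C = D/d = 54.0/9.3 = 5.8065
K_W = (4C−1)/(4C−4) + 0.615/C = 22.226/19.226 + 0.1059 = 1.2620
τ₀ = 8FD/(πd³) = 8·6280·54.0/(π·9.3³) = 2.71296e+06/2527 = 1073.6 MPa
τ_max = K·τ₀ = 1.2620 × 1073.6 = 1354.8 MPa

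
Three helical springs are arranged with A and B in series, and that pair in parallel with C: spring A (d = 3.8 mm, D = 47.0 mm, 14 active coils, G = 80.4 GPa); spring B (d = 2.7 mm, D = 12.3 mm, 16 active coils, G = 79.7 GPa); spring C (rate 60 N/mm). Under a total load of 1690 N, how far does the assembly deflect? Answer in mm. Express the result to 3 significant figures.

k_A = Gd⁴/(8D³N_a) = (80.4×10³)(3.8⁴)/(8·47.0³·14) = 1.4417 N/mm
k_B = Gd⁴/(8D³N_a) = (79.7×10³)(2.7⁴)/(8·12.3³·16) = 17.782 N/mm
Springs A,B series: k_AB = 1/(1/1.4417+1/17.782) = 1.3336 N/mm; parallel with C: k_eq = 1.3336+60 = 61.334 N/mm
δ = F/k_eq = 1690/61.334 = 27.554 mm

27.6 mm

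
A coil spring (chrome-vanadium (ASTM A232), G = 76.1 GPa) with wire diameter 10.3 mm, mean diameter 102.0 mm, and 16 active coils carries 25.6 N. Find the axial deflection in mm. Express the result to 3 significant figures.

4.06 mm

k = Gd⁴/(8D³N_a) = (76.1×10³)(10.3⁴)/(8·102.0³·16) = 6.3056 N/mm
δ = F/k = 25.6 / 6.3056 = 4.0599 mm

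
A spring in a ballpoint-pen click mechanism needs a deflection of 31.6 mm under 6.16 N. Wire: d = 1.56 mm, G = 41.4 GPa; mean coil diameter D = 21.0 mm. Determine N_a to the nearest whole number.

Required rate k = F/δ = 6.16/31.6 = 0.19494 N/mm
N_a = Gd⁴/(8D³k) = (41.4×10³ × 1.56⁴)/(8 × 21.0³ × 0.19494)
    = 245188 / 14442.5 = 16.98 → 17 coils

17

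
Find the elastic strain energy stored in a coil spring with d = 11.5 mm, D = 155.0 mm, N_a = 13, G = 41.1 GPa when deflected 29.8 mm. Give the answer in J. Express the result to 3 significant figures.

0.824 J

k = Gd⁴/(8D³N_a) = (41.1×10³)(11.5⁴)/(8·155.0³·13) = 1.8561 N/mm
U = ½kδ² = 0.5 × 1.8561 × 29.8² = 824.15 N·mm = 0.82415 J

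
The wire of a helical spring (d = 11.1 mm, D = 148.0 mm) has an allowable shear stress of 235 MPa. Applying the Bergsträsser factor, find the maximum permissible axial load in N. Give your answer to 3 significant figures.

C = D/d = 148.0/11.1 = 13.3333
K_B = (4C+2)/(4C−3) = 55.333/50.333 = 1.0993
τ_max = K·8FD/(πd³) → F_max = τ_allow·πd³/(8DK)
F_max = 235·π·11.1³/(8·148.0·1.0993) = 1.0097e+06/1301.6 = 775.72 N

776 N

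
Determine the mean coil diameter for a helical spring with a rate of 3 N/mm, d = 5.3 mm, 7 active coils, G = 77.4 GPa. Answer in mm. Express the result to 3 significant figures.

D = (Gd⁴/(8N_a·k))^(1/3) = (77.4×10³·5.3⁴/(8·7·3))^(1/3)
  = (363526)^(1/3) = 71.3693 mm

71.4 mm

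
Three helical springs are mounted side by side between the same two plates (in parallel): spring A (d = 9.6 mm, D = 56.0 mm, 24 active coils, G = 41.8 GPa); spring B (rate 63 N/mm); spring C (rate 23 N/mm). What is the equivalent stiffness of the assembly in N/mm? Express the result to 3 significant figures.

k_A = Gd⁴/(8D³N_a) = (41.8×10³)(9.6⁴)/(8·56.0³·24) = 10.529 N/mm
Parallel: k_eq = 10.529 + 63 + 23 = 96.529 N/mm

96.5 N/mm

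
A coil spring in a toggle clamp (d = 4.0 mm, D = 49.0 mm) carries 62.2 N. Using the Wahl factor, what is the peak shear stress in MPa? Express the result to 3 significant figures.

135 MPa

Spring index C = D/d = 49.0/4.0 = 12.2500
K_W = (4C−1)/(4C−4) + 0.615/C = 48.000/45.000 + 0.0502 = 1.1169
τ₀ = 8FD/(πd³) = 8·62.2·49.0/(π·4.0³) = 24382.4/201.06 = 121.27 MPa
τ_max = K·τ₀ = 1.1169 × 121.27 = 135.44 MPa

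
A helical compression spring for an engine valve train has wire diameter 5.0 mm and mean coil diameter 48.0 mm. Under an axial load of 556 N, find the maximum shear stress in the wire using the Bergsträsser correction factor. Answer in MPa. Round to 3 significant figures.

Spring index C = D/d = 48.0/5.0 = 9.6000
K_B = (4C+2)/(4C−3) = 40.400/35.400 = 1.1412
τ₀ = 8FD/(πd³) = 8·556·48.0/(π·5.0³) = 213504/392.7 = 543.68 MPa
τ_max = K·τ₀ = 1.1412 × 543.68 = 620.47 MPa

620 MPa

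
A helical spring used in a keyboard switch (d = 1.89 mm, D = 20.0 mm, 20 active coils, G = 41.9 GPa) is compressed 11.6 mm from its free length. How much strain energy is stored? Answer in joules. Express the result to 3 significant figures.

0.0281 J

k = Gd⁴/(8D³N_a) = (41.9×10³)(1.89⁴)/(8·20.0³·20) = 0.41769 N/mm
U = ½kδ² = 0.5 × 0.41769 × 11.6² = 28.102 N·mm = 0.028102 J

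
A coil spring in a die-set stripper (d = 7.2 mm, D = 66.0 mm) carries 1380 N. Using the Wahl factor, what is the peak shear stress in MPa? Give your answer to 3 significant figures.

720 MPa

Spring index C = D/d = 66.0/7.2 = 9.1667
K_W = (4C−1)/(4C−4) + 0.615/C = 35.667/32.667 + 0.0671 = 1.1589
τ₀ = 8FD/(πd³) = 8·1380·66.0/(π·7.2³) = 728640/1172.6 = 621.39 MPa
τ_max = K·τ₀ = 1.1589 × 621.39 = 720.15 MPa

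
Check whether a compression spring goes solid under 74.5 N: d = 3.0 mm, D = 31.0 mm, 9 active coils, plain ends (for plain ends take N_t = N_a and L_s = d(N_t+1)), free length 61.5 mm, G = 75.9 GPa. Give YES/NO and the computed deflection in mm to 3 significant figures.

NO, δ = 26.0 mm

k = Gd⁴/(8D³N_a) = (75.9×10³)(3.0⁴)/(8·31.0³·9) = 2.8662 N/mm
N_t = 9; L_s = 3.0·10 = 30 mm; δ_solid = L₀ − L_s = 61.5 − 30 = 31.5 mm
δ = F/k = 74.5/2.8662 = 25.992 mm
δ < δ_solid → spring does not go solid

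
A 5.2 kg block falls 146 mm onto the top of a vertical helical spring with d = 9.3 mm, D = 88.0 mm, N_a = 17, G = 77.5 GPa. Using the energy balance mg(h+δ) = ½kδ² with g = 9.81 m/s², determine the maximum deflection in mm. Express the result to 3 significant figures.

57.6 mm

k = Gd⁴/(8D³N_a) = (77.5×10³)(9.3⁴)/(8·88.0³·17) = 6.2553 N/mm
W = mg = 5.2 × 9.81 = 51.012 N
½kδ² − Wδ − Wh = 0 → δ = (W + √(W² + 2kWh))/k
δ = (51.012 + √(2602.2 + 93175.5))/6.2553 = (51.012 + 309.48)/6.2553 = 57.63 mm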